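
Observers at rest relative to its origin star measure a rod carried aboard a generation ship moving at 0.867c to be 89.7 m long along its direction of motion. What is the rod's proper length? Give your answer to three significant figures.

With β = 0.867, γ = 1/√(1 − 0.867²) = 1/√0.248311 = 2.0068.
Proper length: L₀ = γ·L = 2.0068 × 89.7 = 180 m.

180 m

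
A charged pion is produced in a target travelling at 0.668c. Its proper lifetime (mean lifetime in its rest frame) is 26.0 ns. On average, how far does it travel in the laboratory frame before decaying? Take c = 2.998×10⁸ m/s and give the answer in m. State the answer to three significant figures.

7.00 m

γ = 1/√(1 − β²) = 1/√(1 − 0.446224) = 1/√0.553776 = 1/0.744161 = 1.3438.
Lab-frame lifetime: Δt = γτ = 1.3438 × 26.0 ns = 34.939 ns.
Distance: d = vΔt = 0.668 × 2.998×10⁸ m/s × 3.4939×10^-8 s = 7.00 m.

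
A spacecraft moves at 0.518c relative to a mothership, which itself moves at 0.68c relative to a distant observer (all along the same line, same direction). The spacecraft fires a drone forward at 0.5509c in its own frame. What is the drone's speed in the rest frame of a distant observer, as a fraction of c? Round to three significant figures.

Compose velocities in two stages. Stage 1 (into S'): u₁ = (0.5509+0.518)/(1+0.5509×0.518) = 0.83159.
Stage 2 (into S): u = (0.83159+0.68)/(1+0.83159×0.68) = 0.96558, so the speed is 0.966c.

0.966c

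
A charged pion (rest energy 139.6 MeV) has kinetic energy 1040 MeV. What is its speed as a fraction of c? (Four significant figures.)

0.9930c

K = (γ−1)mc², so γ = 1 + 1040/139.6 = 8.4499.
Then v/c = √(1 − γ⁻²) = √(1 − 0.0140054) = √0.9859946 = 0.9930.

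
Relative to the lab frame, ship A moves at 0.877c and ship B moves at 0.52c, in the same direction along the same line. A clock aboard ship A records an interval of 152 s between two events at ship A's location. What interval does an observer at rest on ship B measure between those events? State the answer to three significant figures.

Transform ship A's velocity into ship B's frame: (0.877 − 0.52)/(1 − 0.877·0.52) = 0.357/0.54396, so the relative speed is 0.6563c.
At |u| = 0.6563c, γ = (1 − 0.43073)^(−1/2) = 1.3254.
Ship A's interval is proper; time dilation gives Δt_B = γΔτ = 1.3254 × 152 s = 201 s.

201 s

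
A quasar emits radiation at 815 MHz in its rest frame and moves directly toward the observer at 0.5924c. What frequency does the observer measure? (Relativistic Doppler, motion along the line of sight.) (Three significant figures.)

Relativistic Doppler (source moving toward): f_obs = f_src · √((1+β)/(1−β)).
With β = 0.5924: factor = √(1.5924/0.4076) = 1.9766.
f_obs = 815 × 1.9766 = 1610 MHz.

1610 MHz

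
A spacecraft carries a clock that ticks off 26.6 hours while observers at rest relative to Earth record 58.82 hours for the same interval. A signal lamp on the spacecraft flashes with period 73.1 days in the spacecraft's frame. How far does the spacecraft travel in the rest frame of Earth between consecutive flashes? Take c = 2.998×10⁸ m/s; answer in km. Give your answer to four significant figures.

The time-dilation ratio gives γ = 58.82/26.6 = 2.21128.
β = √(1 − 1/γ²) = 0.8919. Lab-frame period = γτ = 2.21128×73.1 days = 161.64 days. Distance = βc × γτ = 0.8919 × 2.998×10⁸ m/s × 13965696 s = 3.7343×10^15 m = 3.734×10^12 km.

3.734×10^12 km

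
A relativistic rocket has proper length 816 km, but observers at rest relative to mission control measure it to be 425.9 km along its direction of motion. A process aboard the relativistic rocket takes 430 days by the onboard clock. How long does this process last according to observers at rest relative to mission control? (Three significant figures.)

From L = L₀/γ: γ = 816/425.9 = 1.91594.
The same γ dilates the second interval: 1.91594 × 430 days = 824 days.

824 days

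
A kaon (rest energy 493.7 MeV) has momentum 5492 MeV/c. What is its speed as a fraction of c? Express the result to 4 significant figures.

0.9960c

βγ = pc/(mc²) = 5492/493.7 = 11.124.
Since γ² = 1 + (βγ)² = 124.743, γ = √124.743 = 11.1688, and β = (βγ)/γ = 11.124/11.1688 = 0.9960.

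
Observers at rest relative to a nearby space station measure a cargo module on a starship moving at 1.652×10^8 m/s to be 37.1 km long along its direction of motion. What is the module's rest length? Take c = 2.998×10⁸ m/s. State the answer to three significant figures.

44.5 km

β = v/c = (1.652×10^8 m/s)/(2.998×10⁸ m/s) = 0.551034.
Lorentz factor: γ = (1 − 0.3036385)^(−1/2) = 1.1983.
Proper length: L₀ = γ·L = 1.1983 × 37.1 = 44.5 km.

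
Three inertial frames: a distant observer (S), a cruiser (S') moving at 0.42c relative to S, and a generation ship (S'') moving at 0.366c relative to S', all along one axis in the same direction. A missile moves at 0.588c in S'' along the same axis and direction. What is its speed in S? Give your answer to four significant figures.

0.9062c

Apply u = (u'+v)/(1+u'v) twice. Missile in the cruiser frame: (0.588+0.366)/(1+0.588·0.366) = 0.954/1.215208 = 0.78505c.
That velocity, transformed to the rest frame of a distant observer: (0.78505+0.42)/(1+0.78505·0.42) = 1.20505/1.329721 = 0.90624c.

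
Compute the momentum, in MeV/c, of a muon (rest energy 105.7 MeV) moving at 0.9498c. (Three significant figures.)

321 MeV/c

With β = 0.9498, γ = 1/√(1 − 0.9498²) = 1/√0.09787996 = 3.1963.
Momentum: p = γβ·mc = 3.1963 × 0.9498 × 105.7 MeV/c = 321 MeV/c.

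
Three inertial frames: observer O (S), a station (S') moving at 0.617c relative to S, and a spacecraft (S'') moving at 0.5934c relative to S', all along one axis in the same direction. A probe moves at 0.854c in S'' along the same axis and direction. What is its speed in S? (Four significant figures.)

Compose velocities in two stages. Stage 1 (into S'): u₁ = (0.854+0.5934)/(1+0.854×0.5934) = 0.9606.
Stage 2 (into S): u = (0.9606+0.617)/(1+0.9606×0.617) = 0.99053, so the speed is 0.9905c.

0.9905c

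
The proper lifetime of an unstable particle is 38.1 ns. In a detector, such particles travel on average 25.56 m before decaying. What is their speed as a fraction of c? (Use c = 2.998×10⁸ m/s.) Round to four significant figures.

0.9130c

Let x = d/(cτ) = 25.56 m / (2.998×10⁸ m/s × 3.810×10^-8 s) = 2.2377. Since d = βγcτ, x = βγ = β/√(1−β²).
Solving: β² = x²/(1+x²) = 5.0073/6.0073 = 0.833536, so β = 0.9130.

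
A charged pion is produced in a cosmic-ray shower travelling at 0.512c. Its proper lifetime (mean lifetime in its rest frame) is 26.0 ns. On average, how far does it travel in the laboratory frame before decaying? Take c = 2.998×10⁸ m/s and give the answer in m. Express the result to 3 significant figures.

4.65 m

With β = 0.512, γ = 1/√(1 − 0.512²) = 1/√0.737856 = 1.1642.
Lab-frame lifetime: Δt = γτ = 1.1642 × 26.0 ns = 30.269 ns.
Distance: d = vΔt = 0.512 × 2.998×10⁸ m/s × 3.0269×10^-8 s = 4.65 m.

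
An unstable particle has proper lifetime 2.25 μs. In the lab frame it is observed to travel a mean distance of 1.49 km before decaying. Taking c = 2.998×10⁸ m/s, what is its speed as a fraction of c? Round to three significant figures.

0.911c

Let x = d/(cτ) = 1490 m / (2.998×10⁸ m/s × 2.250×10^-6 s) = 2.2089. Since d = βγcτ, x = βγ = β/√(1−β²).
Solving: β² = x²/(1+x²) = 4.87924/5.87924 = 0.82991, so β = 0.911.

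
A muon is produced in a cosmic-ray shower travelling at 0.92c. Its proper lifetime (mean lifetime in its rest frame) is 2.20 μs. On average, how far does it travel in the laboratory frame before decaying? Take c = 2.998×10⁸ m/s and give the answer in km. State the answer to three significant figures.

β² = 0.8464, so γ = 1/√0.1536 = 2.5516.
Lab-frame lifetime: Δt = γτ = 2.5516 × 2.20 μs = 5.6135 μs.
Distance: d = vΔt = 0.92 × 2.998×10⁸ m/s × 5.6135×10^-6 s = 1550 m = 1.55 km.

1.55 km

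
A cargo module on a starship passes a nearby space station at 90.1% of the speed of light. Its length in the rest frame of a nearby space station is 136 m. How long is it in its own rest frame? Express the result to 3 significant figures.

Lorentz factor: γ = (1 − 0.811801)^(−1/2) = 2.3051.
Proper length: L₀ = γ·L = 2.3051 × 136 = 313 m.

313 m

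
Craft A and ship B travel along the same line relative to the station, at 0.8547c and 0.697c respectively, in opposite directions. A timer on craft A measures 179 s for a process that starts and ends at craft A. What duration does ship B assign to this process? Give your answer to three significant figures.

The velocity of craft A relative to ship B is (0.8547 + 0.697)c / (1 + 0.8547×0.697) = 0.97241c; relative speed 0.97241c.
γ for this relative speed: γ = 1/√(1 − 0.945581) = 4.2867.
Craft A's interval is proper; time dilation gives Δt_B = γΔτ = 4.2867 × 179 s = 767 s.

767 s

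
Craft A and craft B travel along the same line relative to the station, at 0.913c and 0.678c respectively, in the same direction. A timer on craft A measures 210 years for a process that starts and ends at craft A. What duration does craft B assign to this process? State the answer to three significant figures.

267 years

Speed of craft A in craft B's frame: u = (v_A − v_B)/(1 − v_A v_B/c²) = (0.913 − 0.678)/(1 − 0.913×0.678) = 0.235/0.380986 = 0.61682; |u| = 0.61682c.
At |u| = 0.61682c, γ = (1 − 0.380467)^(−1/2) = 1.2705.
The clock on craft A records proper time, so craft B measures Δt = γΔτ = 1.2705 × 210 = 267 years.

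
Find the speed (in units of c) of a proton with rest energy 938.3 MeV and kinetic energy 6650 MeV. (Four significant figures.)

0.9923c

γ = 1 + K/(mc²) = 1 + 6650/938.3 = 8.0873.
β = √(1 − 1/γ²) = √(1 − 0.0152895) = √0.9847105 = 0.9923.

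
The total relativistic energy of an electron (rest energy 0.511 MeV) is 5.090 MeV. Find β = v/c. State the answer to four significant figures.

0.9949

Total energy E = γmc² gives γ = 5.090/0.511 = 9.9609.
Hence β = √(1 − 1/γ²) = √(1 − 0.0100787) = √0.9899213 = 0.9949.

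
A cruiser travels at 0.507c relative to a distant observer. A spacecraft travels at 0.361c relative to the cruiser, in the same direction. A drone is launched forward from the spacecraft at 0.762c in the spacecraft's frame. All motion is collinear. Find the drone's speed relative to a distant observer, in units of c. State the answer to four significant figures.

First combine the drone and spacecraft (S''→S'): u₁ = (0.762 + 0.361)/(1 + 0.762×0.361) = 1.123/1.275082 = 0.88073.
Then combine with the cruiser (S'→S): u = (0.88073 + 0.507)/(1 + 0.88073×0.507) = 1.38773/1.44653011 = 0.95935.

0.9594c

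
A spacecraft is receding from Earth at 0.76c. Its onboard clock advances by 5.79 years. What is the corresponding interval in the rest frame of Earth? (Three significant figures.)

β² = 0.5776, so γ = 1/√0.4224 = 1.5386.
Time dilation: Δt = γ·Δτ = 1.5386 × 5.79 = 8.91 years.

8.91 years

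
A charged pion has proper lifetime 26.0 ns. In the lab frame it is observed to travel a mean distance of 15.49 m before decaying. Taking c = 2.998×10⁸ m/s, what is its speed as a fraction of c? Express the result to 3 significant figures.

Lab distance = (lab lifetime)·v = γτ·βc, so βγ = d/(cτ) = 15.49/(2.998×10⁸ × 2.600×10^-8) = 1.9872.
With βγ = 1.9872: γ² = 1 + (βγ)² = 4.94896, and β = (βγ)/γ = 1.9872/2.22463 = 0.893.

0.893c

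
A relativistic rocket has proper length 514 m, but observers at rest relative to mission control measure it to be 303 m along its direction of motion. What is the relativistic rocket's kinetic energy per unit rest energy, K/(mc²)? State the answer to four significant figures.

From L = L₀/γ: γ = 514/303 = 1.69637.
K/(mc²) = γ − 1 = 1.69637 − 1 = 0.6964.

0.6964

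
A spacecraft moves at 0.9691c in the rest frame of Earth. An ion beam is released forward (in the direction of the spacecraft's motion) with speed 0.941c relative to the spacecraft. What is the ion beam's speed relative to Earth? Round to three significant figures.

0.999c

In units of c, u = (u' + v)/(1 + u'v) with u' = 0.941 and v = 0.9691.
Numerator: 0.941 + 0.9691 = 1.9101. Denominator: 1 + (0.941)(0.9691) = 1.9119231.
u = 1.9101/1.9119231 = 0.99905, so the speed is 0.999c.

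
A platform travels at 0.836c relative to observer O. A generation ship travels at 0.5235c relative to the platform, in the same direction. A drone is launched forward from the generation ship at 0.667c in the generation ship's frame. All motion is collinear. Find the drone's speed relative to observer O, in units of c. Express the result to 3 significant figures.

Compose velocities in two stages. Stage 1 (into S'): u₁ = (0.667+0.5235)/(1+0.667×0.5235) = 0.88239.
Stage 2 (into S): u = (0.88239+0.836)/(1+0.88239×0.836) = 0.9889, so the speed is 0.989c.

0.989c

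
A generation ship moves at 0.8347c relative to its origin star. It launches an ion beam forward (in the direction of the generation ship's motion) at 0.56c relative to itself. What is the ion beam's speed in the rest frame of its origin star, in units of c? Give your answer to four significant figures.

0.9504c

Relativistic velocity addition: u = (u' + v)/(1 + u'v/c²), with u' = 0.56c and v = 0.8347c.
Numerator: 0.56 + 0.8347 = 1.3947. Denominator: 1 + (0.56)(0.8347) = 1.467432.
u = 1.3947/1.467432 = 0.95044, so the speed is 0.9504c.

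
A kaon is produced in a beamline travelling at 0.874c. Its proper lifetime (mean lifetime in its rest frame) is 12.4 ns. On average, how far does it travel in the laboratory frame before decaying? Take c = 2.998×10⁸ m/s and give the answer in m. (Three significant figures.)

6.69 m

γ = 1/√(1 − β²) = 1/√(1 − 0.763876) = 1/√0.236124 = 1/0.485926 = 2.0579.
Lab-frame lifetime: Δt = γτ = 2.0579 × 12.4 ns = 25.518 ns.
Distance: d = vΔt = 0.874 × 2.998×10⁸ m/s × 2.5518×10^-8 s = 6.69 m.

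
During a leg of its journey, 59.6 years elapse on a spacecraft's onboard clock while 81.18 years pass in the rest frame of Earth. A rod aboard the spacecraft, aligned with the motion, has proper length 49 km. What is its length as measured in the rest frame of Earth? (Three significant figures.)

From Δt = γΔτ: γ = 81.18/59.6 = 1.36208.
L = L₀/γ = 49/1.36208 = 36.0 km.

36.0 km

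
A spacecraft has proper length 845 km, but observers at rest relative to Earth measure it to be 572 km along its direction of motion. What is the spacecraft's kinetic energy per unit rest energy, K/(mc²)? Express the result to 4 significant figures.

0.4773

γ = L₀/L = 845/572 = 1.47727.
K/(mc²) = γ − 1 = 1.47727 − 1 = 0.4773.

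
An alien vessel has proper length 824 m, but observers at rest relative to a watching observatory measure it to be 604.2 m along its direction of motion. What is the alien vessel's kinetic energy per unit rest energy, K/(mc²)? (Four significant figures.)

γ = L₀/L = 824/604.2 = 1.36379.
K/(mc²) = γ − 1 = 1.36379 − 1 = 0.3638.

0.3638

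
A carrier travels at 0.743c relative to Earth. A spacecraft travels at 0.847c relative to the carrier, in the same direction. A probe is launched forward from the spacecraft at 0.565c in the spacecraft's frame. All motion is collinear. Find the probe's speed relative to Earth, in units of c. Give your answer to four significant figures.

First combine the probe and spacecraft (S''→S'): u₁ = (0.565 + 0.847)/(1 + 0.565×0.847) = 1.412/1.478555 = 0.95499.
Then combine with the carrier (S'→S): u = (0.95499 + 0.743)/(1 + 0.95499×0.743) = 1.69799/1.70955757 = 0.99323.

0.9932c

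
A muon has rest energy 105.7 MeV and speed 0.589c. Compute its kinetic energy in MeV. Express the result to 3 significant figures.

Lorentz factor: γ = (1 − 0.346921)^(−1/2) = 1.23742.
Kinetic energy: K = (γ − 1)mc² = (1.23742 − 1) × 105.7 MeV = 0.23742 × 105.7 = 25.1 MeV.

25.1 MeV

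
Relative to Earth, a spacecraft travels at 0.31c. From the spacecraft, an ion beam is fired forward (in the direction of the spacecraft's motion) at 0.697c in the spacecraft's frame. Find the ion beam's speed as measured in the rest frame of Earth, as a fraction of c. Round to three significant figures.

In units of c, u = (u' + v)/(1 + u'v) with u' = 0.697 and v = 0.31.
Numerator: 0.697 + 0.31 = 1.007. Denominator: 1 + (0.697)(0.31) = 1.21607.
u = 1.007/1.21607 = 0.82808, so the speed is 0.828c.

0.828c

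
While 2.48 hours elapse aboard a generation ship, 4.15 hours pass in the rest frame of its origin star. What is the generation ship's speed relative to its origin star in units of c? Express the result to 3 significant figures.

0.802c

γ = Δt/Δτ = 4.15/2.48 = 1.6734.
β = √(1 − 1/γ²) = √(1 − 0.357109) = √0.642891 = 0.802.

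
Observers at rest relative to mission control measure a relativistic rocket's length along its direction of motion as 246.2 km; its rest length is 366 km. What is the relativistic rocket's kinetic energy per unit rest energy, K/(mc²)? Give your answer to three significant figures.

0.487

From L = L₀/γ: γ = 366/246.2 = 1.4866.
Since K = (γ−1)mc², K/(mc²) = 1.4866 − 1 = 0.487.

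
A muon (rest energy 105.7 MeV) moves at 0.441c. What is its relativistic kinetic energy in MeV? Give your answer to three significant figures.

12.1 MeV

γ = 1/√(1 − β²) = 1/√(1 − 0.194481) = 1/√0.805519 = 1/0.897507 = 1.1142.
Kinetic energy: K = (γ − 1)mc² = (1.1142 − 1) × 105.7 MeV = 0.1142 × 105.7 = 12.1 MeV.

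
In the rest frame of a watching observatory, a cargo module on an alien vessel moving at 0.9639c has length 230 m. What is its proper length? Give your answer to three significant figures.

β² = 0.92910321, so γ = 1/√0.07089679 = 3.7557.
Proper length: L₀ = γ·L = 3.7557 × 230 = 864 m.

864 m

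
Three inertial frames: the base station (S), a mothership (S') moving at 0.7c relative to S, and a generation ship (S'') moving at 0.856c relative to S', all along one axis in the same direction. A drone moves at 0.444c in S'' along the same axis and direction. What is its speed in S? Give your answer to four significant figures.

First combine the drone and generation ship (S''→S'): u₁ = (0.444 + 0.856)/(1 + 0.444×0.856) = 1.3/1.380064 = 0.94199.
Then combine with the mothership (S'→S): u = (0.94199 + 0.7)/(1 + 0.94199×0.7) = 1.64199/1.659393 = 0.98951.

0.9895c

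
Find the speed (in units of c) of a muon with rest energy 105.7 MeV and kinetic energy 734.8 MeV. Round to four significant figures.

0.9921c

γ = 1 + K/(mc²) = 1 + 734.8/105.7 = 7.9518.
β = √(1 − 1/γ²) = √(1 − 0.015815) = √0.984185 = 0.9921.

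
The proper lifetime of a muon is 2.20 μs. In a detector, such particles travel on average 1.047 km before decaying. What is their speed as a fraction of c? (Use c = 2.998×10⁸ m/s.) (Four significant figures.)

Let x = d/(cτ) = 1047 m / (2.998×10⁸ m/s × 2.200×10^-6 s) = 1.5874. Since d = βγcτ, x = βγ = β/√(1−β²).
Solving: β² = x²/(1+x²) = 2.51984/3.51984 = 0.715896, so β = 0.8461.

0.8461c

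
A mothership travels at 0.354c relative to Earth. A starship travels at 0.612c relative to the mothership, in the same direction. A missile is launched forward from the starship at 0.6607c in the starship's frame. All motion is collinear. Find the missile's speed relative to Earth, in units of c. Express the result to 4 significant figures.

Compose velocities in two stages. Stage 1 (into S'): u₁ = (0.6607+0.612)/(1+0.6607×0.612) = 0.90626.
Stage 2 (into S): u = (0.90626+0.354)/(1+0.90626×0.354) = 0.95415, so the speed is 0.9542c.

0.9542c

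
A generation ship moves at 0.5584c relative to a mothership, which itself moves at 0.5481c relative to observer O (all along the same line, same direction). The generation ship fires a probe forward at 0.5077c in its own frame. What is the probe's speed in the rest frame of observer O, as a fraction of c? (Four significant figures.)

0.9474c

Apply u = (u'+v)/(1+u'v) twice. Probe in the mothership frame: (0.5077+0.5584)/(1+0.5077·0.5584) = 1.0661/1.28349968 = 0.83062c.
That velocity, transformed to the rest frame of observer O: (0.83062+0.5481)/(1+0.83062·0.5481) = 1.37872/1.455262822 = 0.9474c.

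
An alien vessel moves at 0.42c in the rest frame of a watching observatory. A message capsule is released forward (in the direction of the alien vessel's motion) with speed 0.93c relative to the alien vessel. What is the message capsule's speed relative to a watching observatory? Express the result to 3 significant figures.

Relativistic velocity addition: u = (u' + v)/(1 + u'v/c²), with u' = 0.93c and v = 0.42c.
Numerator: 0.93 + 0.42 = 1.35. Denominator: 1 + (0.93)(0.42) = 1.3906.
u = 1.35/1.3906 = 0.9708, so the speed is 0.971c.

0.971c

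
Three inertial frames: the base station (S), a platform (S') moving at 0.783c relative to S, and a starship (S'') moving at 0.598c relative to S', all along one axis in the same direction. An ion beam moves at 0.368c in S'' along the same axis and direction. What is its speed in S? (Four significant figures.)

0.9721c

Apply u = (u'+v)/(1+u'v) twice. Ion beam in the platform frame: (0.368+0.598)/(1+0.368·0.598) = 0.966/1.220064 = 0.79176c.
That velocity, transformed to the rest frame of the base station: (0.79176+0.783)/(1+0.79176·0.783) = 1.57476/1.61994808 = 0.97211c.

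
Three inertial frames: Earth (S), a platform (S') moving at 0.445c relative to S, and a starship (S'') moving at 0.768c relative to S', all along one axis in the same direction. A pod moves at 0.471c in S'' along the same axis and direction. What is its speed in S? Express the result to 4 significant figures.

Compose velocities in two stages. Stage 1 (into S'): u₁ = (0.471+0.768)/(1+0.471×0.768) = 0.90987.
Stage 2 (into S): u = (0.90987+0.445)/(1+0.90987×0.445) = 0.96439, so the speed is 0.9644c.

0.9644c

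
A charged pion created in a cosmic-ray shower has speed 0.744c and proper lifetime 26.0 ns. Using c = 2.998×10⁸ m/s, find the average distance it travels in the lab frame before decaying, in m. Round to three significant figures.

Lorentz factor: γ = (1 − 0.553536)^(−1/2) = 1.4966.
Lab-frame lifetime: Δt = γτ = 1.4966 × 26.0 ns = 38.912 ns.
Distance: d = vΔt = 0.744 × 2.998×10⁸ m/s × 3.8912×10^-8 s = 8.68 m.

8.68 m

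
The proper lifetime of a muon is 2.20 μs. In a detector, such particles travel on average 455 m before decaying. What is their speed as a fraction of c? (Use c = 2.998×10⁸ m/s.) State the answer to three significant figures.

Let x = d/(cτ) = 455.0 m / (2.998×10⁸ m/s × 2.200×10^-6 s) = 0.68985. Since d = βγcτ, x = βγ = β/√(1−β²).
Solving: β² = x²/(1+x²) = 0.475893/1.475893 = 0.322444, so β = 0.568.

0.568c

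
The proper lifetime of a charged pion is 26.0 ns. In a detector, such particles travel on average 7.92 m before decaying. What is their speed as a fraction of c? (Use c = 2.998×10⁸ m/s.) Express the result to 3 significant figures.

Lab distance = (lab lifetime)·v = γτ·βc, so βγ = d/(cτ) = 7.920/(2.998×10⁸ × 2.600×10^-8) = 1.0161.
With βγ = 1.0161: γ² = 1 + (βγ)² = 2.03246, and β = (βγ)/γ = 1.0161/1.42564 = 0.713.

0.713c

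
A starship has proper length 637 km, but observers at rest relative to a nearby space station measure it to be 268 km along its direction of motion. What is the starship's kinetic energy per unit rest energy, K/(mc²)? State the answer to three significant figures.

Length contraction gives γ = L₀/L = 637/268 = 2.37687.
K/(mc²) = γ − 1 = 2.37687 − 1 = 1.38.

1.38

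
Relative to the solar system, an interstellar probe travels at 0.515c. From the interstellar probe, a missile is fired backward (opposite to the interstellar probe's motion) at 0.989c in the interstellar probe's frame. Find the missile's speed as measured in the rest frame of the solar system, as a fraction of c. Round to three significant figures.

In units of c, u = (u' + v)/(1 + u'v) with u' = −0.989 and v = 0.515.
Numerator: −0.989 + 0.515 = −0.474. Denominator: 1 + (−0.989)(0.515) = 0.490665.
u = −0.474/0.490665 = −0.96604, so the speed is 0.966c.

0.966c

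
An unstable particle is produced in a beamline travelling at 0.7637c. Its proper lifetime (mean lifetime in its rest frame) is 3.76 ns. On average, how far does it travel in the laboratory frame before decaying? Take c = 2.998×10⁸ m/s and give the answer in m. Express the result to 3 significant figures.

γ = 1/√(1 − β²) = 1/√(1 − 0.58323769) = 1/√0.41676231 = 1/0.645571 = 1.549.
Lab-frame lifetime: Δt = γτ = 1.549 × 3.76 ns = 5.8242 ns.
Distance: d = vΔt = 0.7637 × 2.998×10⁸ m/s × 5.8242×10^-9 s = 1.33 m.

1.33 m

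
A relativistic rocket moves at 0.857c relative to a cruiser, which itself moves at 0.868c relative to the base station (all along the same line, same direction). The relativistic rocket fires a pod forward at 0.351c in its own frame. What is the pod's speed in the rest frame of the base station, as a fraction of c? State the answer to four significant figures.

First combine the pod and relativistic rocket (S''→S'): u₁ = (0.351 + 0.857)/(1 + 0.351×0.857) = 1.208/1.300807 = 0.92865.
Then combine with the cruiser (S'→S): u = (0.92865 + 0.868)/(1 + 0.92865×0.868) = 1.79665/1.8060682 = 0.99479.

0.9948c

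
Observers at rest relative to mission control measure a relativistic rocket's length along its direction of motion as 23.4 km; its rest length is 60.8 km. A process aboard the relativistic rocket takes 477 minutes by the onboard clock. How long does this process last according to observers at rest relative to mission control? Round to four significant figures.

1239 minutes

From L = L₀/γ: γ = 60.8/23.4 = 2.59829.
Δt = γΔτ = 2.59829 × 477 = 1239 minutes.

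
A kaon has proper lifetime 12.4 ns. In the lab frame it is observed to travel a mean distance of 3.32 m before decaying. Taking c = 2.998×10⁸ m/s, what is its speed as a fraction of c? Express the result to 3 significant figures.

Let x = d/(cτ) = 3.320 m / (2.998×10⁸ m/s × 1.240×10^-8 s) = 0.89307. Since d = βγcτ, x = βγ = β/√(1−β²).
Solving: β² = x²/(1+x²) = 0.797574/1.797574 = 0.443695, so β = 0.666.

0.666c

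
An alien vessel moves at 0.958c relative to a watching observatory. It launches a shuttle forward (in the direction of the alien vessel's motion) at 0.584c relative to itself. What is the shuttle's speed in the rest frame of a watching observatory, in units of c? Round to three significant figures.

Relativistic velocity addition: u = (u' + v)/(1 + u'v/c²), with u' = 0.584c and v = 0.958c.
Numerator: 0.584 + 0.958 = 1.542. Denominator: 1 + (0.584)(0.958) = 1.559472.
u = 1.542/1.559472 = 0.9888, so the speed is 0.989c.

0.989c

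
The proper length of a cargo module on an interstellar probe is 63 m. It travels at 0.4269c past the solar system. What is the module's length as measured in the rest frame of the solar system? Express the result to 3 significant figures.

57.0 m

With β = 0.4269, γ = 1/√(1 − 0.4269²) = 1/√0.81775639 = 1.1058.
Along the direction of motion the measured length is L₀/γ = 63/1.1058 = 57.0 m.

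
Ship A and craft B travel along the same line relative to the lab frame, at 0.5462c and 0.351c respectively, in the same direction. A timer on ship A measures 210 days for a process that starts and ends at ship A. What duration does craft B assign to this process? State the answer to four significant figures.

Speed of ship A in craft B's frame: u = (v_A − v_B)/(1 − v_A v_B/c²) = (0.5462 − 0.351)/(1 − 0.5462×0.351) = 0.1952/0.8082838 = 0.2415; |u| = 0.2415c.
γ for this relative speed: γ = 1/√(1 − 0.0583222) = 1.0305.
The clock on ship A records proper time, so craft B measures Δt = γΔτ = 1.0305 × 210 = 216.4 days.

216.4 days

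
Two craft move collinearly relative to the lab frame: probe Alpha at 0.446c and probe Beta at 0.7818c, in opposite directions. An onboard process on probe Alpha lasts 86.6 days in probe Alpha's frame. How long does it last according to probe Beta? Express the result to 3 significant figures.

209 days

The velocity of probe Alpha relative to probe Beta is (0.446 + 0.7818)c / (1 + 0.446×0.7818) = 0.91037c; relative speed 0.91037c.
γ for this relative speed: γ = 1/√(1 − 0.828774) = 2.4167.
The clock on probe Alpha records proper time, so probe Beta measures Δt = γΔτ = 2.4167 × 86.6 = 209 days.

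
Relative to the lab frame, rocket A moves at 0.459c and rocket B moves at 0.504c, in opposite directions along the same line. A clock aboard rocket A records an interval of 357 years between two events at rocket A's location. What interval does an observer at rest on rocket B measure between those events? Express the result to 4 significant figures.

Speed of rocket A in rocket B's frame: u = (v_A + v_B)/(1 + v_A v_B/c²) = (0.459 + 0.504)/(1 + 0.459×0.504) = 0.963/1.231336 = 0.78208; |u| = 0.78208c.
At |u| = 0.78208c, γ = (1 − 0.611649)^(−1/2) = 1.6047.
Rocket A's interval is proper; time dilation gives Δt_B = γΔτ = 1.6047 × 357 years = 572.9 years.

572.9 years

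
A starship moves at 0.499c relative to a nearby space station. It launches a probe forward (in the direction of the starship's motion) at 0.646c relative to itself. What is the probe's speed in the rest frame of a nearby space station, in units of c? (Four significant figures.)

0.8659c

In units of c, u = (u' + v)/(1 + u'v) with u' = 0.646 and v = 0.499.
Numerator: 0.646 + 0.499 = 1.145. Denominator: 1 + (0.646)(0.499) = 1.322354.
u = 1.145/1.322354 = 0.86588, so the speed is 0.8659c.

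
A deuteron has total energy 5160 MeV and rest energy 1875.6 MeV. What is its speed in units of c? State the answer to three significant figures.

Total energy E = γmc² gives γ = 5160/1875.6 = 2.7511.
Hence β = √(1 − 1/γ²) = √(1 − 0.132126) = √0.867874 = 0.932.

0.932c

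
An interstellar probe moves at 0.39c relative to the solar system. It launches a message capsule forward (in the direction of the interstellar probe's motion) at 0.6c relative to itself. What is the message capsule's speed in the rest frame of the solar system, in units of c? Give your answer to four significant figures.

In units of c, u = (u' + v)/(1 + u'v) with u' = 0.6 and v = 0.39.
Numerator: 0.6 + 0.39 = 0.99. Denominator: 1 + (0.6)(0.39) = 1.234.
u = 0.99/1.234 = 0.80227, so the speed is 0.8023c.

0.8023c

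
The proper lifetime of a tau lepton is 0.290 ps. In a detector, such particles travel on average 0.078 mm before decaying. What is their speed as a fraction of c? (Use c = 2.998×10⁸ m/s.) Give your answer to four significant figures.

0.6678c

Lab distance = (lab lifetime)·v = γτ·βc, so βγ = d/(cτ) = 7.800×10^-5/(2.998×10⁸ × 2.900×10^-13) = 0.89715.
With βγ = 0.89715: γ² = 1 + (βγ)² = 1.804878, and β = (βγ)/γ = 0.89715/1.34346 = 0.6678.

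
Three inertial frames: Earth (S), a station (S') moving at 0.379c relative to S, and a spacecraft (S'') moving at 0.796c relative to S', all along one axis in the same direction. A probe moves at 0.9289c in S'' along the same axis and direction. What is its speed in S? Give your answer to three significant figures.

0.996c

Compose velocities in two stages. Stage 1 (into S'): u₁ = (0.9289+0.796)/(1+0.9289×0.796) = 0.99166.
Stage 2 (into S): u = (0.99166+0.379)/(1+0.99166×0.379) = 0.99624, so the speed is 0.996c.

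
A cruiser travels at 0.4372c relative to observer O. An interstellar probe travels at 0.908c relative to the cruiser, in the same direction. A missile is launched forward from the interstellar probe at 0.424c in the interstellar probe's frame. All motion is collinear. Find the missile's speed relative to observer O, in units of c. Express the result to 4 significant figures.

First combine the missile and interstellar probe (S''→S'): u₁ = (0.424 + 0.908)/(1 + 0.424×0.908) = 1.332/1.384992 = 0.96174.
Then combine with the cruiser (S'→S): u = (0.96174 + 0.4372)/(1 + 0.96174×0.4372) = 1.39894/1.420472728 = 0.98484.

0.9848c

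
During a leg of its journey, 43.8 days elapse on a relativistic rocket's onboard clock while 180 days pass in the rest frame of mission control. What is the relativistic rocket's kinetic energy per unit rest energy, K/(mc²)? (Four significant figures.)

The time-dilation ratio gives γ = 180/43.8 = 4.10959.
Since K = (γ−1)mc², K/(mc²) = 4.10959 − 1 = 3.110.

3.110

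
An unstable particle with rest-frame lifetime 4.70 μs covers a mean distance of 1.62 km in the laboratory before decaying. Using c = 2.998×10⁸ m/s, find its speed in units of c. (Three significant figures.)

Lab distance = (lab lifetime)·v = γτ·βc, so βγ = d/(cτ) = 1620/(2.998×10⁸ × 4.700×10^-6) = 1.1497.
With βγ = 1.1497: γ² = 1 + (βγ)² = 2.32181, and β = (βγ)/γ = 1.1497/1.52375 = 0.755.

0.755c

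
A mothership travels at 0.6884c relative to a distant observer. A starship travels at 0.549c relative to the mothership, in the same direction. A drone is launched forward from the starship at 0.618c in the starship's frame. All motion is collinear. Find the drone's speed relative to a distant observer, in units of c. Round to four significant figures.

First combine the drone and starship (S''→S'): u₁ = (0.618 + 0.549)/(1 + 0.618×0.549) = 1.167/1.339282 = 0.87136.
Then combine with the mothership (S'→S): u = (0.87136 + 0.6884)/(1 + 0.87136×0.6884) = 1.55976/1.599844224 = 0.97494.

0.9749c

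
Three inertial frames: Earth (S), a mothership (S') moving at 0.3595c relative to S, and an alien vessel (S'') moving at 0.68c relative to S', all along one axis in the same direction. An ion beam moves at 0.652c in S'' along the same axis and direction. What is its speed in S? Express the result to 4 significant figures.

0.9629c

Apply u = (u'+v)/(1+u'v) twice. Ion beam in the mothership frame: (0.652+0.68)/(1+0.652·0.68) = 1.332/1.44336 = 0.92285c.
That velocity, transformed to the rest frame of Earth: (0.92285+0.3595)/(1+0.92285·0.3595) = 1.28235/1.331764575 = 0.9629c.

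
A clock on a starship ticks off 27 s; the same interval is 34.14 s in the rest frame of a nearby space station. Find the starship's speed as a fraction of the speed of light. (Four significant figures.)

γ = Δt/Δτ = 34.14/27 = 1.2644.
β = √(1 − 1/γ²) = √(1 − 0.625505) = √0.374495 = 0.6120.

0.6120c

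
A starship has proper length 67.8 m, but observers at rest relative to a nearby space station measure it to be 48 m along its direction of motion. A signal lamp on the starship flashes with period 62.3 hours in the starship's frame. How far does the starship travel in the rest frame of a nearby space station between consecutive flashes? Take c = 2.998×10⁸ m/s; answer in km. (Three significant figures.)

γ = L₀/L = 67.8/48 = 1.4125.
β = √(1 − 1/γ²) = 0.70625. Lab-frame period = γτ = 1.4125×62.3 hours = 87.999 hours. Distance = βc × γτ = 0.70625 × 2.998×10⁸ m/s × 316796.4 s = 6.7076×10^13 m = 6.71×10^10 km.

6.71×10^10 km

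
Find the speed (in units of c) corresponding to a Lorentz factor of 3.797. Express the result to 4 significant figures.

β = √(1 − 1/γ²) = √(1 − 1/14.417209) = √0.930638 = 0.9647.

0.9647c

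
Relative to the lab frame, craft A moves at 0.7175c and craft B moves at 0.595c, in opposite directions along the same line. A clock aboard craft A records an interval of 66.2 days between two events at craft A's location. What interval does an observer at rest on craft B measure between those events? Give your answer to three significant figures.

169 days

Speed of craft A in craft B's frame: u = (v_A + v_B)/(1 + v_A v_B/c²) = (0.7175 + 0.595)/(1 + 0.7175×0.595) = 1.3125/1.4269125 = 0.91982; |u| = 0.91982c.
γ for this relative speed: γ = 1/√(1 − 0.846069) = 2.5488.
Craft A's interval is proper; time dilation gives Δt_B = γΔτ = 2.5488 × 66.2 days = 169 days.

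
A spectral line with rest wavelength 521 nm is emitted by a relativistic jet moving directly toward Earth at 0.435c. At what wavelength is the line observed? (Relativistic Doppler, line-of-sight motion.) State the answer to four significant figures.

Relativistic Doppler for wavelength: λ_obs = λ_src · √((1−β)/(1+β)).
With β = 0.435: factor = √(0.565/1.435) = 0.62748.
λ_obs = 521 × 0.62748 = 326.9 nm.

326.9 nm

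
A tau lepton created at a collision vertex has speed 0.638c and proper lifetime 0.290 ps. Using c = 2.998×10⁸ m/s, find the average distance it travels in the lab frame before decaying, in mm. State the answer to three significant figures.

0.0720 mm

With β = 0.638, γ = 1/√(1 − 0.638²) = 1/√0.592956 = 1.2986.
Lab-frame lifetime: Δt = γτ = 1.2986 × 0.290 ps = 0.37659 ps.
Distance: d = vΔt = 0.638 × 2.998×10⁸ m/s × 3.7659×10^-13 s = 7.20×10^-5 m = 0.0720 mm.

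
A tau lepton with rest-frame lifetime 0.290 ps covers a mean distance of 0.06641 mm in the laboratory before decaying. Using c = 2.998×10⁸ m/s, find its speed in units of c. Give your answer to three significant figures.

0.607c

Let x = d/(cτ) = 6.641×10^-5 m / (2.998×10⁸ m/s × 2.900×10^-13 s) = 0.76384. Since d = βγcτ, x = βγ = β/√(1−β²).
Solving: β² = x²/(1+x²) = 0.583452/1.583452 = 0.368468, so β = 0.607.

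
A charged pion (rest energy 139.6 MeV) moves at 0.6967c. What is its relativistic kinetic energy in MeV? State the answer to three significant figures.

β² = 0.48539089, so γ = 1/√0.51460911 = 1.394.
Kinetic energy: K = (γ − 1)mc² = (1.394 − 1) × 139.6 MeV = 0.394 × 139.6 = 55.0 MeV.

55.0 MeV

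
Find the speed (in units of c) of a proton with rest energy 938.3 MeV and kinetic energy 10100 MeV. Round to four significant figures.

γ = 1 + K/(mc²) = 1 + 10100/938.3 = 11.764.
β = √(1 − 1/γ²) = √(1 − 0.00722587) = √0.99277413 = 0.9964.

0.9964c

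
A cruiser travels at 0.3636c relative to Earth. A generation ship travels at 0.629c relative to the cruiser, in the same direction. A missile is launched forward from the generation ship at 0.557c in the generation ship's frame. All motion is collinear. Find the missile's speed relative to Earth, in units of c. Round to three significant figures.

0.941c

First combine the missile and generation ship (S''→S'): u₁ = (0.557 + 0.629)/(1 + 0.557×0.629) = 1.186/1.350353 = 0.87829.
Then combine with the cruiser (S'→S): u = (0.87829 + 0.3636)/(1 + 0.87829×0.3636) = 1.24189/1.319346244 = 0.94129.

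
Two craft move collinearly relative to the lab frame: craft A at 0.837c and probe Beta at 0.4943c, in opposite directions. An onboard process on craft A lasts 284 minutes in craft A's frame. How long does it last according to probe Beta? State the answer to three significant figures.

The velocity of craft A relative to probe Beta is (0.837 + 0.4943)c / (1 + 0.837×0.4943) = 0.94169c; relative speed 0.94169c.
γ for this relative speed: γ = 1/√(1 − 0.88678) = 2.9719.
Craft A's interval is proper; time dilation gives Δt_B = γΔτ = 2.9719 × 284 minutes = 844 minutes.

844 minutes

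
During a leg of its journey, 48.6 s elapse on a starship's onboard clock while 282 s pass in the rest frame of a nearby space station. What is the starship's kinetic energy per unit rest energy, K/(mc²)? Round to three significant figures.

The time-dilation ratio gives γ = 282/48.6 = 5.80247.
Since K = (γ−1)mc², K/(mc²) = 5.80247 − 1 = 4.80.

4.80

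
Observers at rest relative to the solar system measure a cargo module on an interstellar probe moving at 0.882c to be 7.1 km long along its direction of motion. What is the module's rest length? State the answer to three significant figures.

γ = 1/√(1 − β²) = 1/√(1 − 0.777924) = 1/√0.222076 = 1/0.471249 = 2.122.
Proper length: L₀ = γ·L = 2.122 × 7.1 = 15.1 km.

15.1 km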